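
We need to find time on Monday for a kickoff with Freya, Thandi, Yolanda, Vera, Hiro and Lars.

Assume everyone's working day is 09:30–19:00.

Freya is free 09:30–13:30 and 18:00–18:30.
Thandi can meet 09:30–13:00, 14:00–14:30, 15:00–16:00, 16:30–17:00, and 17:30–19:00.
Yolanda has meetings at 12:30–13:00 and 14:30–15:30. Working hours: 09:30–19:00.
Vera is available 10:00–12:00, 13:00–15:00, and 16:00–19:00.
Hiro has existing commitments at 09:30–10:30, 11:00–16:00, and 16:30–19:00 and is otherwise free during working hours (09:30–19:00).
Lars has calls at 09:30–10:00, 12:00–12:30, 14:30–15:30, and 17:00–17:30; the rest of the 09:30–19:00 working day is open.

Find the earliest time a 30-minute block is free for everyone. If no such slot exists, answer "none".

10:30

Yolanda free within 09:30–19:00: 09:30–12:30, 13:00–14:30, 15:30–19:00.
Hiro free within 09:30–19:00: 10:30–11:00, 16:00–16:30.
Lars free within 09:30–19:00: 10:00–12:00, 12:30–14:30, 15:30–17:00, 17:30–19:00.
Freya ∩ Thandi: 09:30–13:00, 18:00–18:30.
Freya ∩ Thandi ∩ Yolanda: 09:30–12:30, 18:00–18:30.
Freya ∩ Thandi ∩ Yolanda ∩ Vera: 10:00–12:00, 18:00–18:30.
Freya ∩ Thandi ∩ Yolanda ∩ Vera ∩ Hiro: 10:30–11:00.
Freya ∩ Thandi ∩ Yolanda ∩ Vera ∩ Hiro ∩ Lars: 10:30–11:00.
Windows ≥ 30 min: 10:30–11:00.
Earliest such window starts at 10:30.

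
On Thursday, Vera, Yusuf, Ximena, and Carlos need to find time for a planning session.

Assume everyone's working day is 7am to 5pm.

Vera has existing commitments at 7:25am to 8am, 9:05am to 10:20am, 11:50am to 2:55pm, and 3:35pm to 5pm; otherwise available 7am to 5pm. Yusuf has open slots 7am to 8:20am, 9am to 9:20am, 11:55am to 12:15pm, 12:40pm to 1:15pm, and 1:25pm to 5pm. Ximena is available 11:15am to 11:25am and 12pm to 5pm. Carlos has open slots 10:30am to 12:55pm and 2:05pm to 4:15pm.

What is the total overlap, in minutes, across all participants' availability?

40 minutes

Vera free within 07:00–17:00: 07:00–07:25, 08:00–09:05, 10:20–11:50, 14:55–15:35.
Vera ∩ Yusuf: 07:00–07:25, 08:00–08:20, 09:00–09:05, 14:55–15:35.
Vera ∩ Yusuf ∩ Ximena: 14:55–15:35.
Vera ∩ Yusuf ∩ Ximena ∩ Carlos: 14:55–15:35.
Total common minutes: 40.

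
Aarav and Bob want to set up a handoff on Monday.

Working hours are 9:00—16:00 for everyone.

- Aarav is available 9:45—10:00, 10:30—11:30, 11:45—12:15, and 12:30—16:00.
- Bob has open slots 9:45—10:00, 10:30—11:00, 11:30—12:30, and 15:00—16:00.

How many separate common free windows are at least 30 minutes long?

3

Aarav ∩ Bob: 09:45–10:00, 10:30–11:00, 11:45–12:15, 15:00–16:00.
Windows ≥ 30 min: 10:30–11:00, 11:45–12:15, 15:00–16:00.
That's 3 windows.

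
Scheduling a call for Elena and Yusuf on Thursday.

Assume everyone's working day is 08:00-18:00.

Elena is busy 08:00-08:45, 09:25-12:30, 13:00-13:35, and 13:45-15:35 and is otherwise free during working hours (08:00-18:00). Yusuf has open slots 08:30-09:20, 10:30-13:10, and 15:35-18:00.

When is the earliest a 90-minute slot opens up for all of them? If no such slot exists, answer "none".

15:35

Elena free within 08:00–18:00: 08:45–09:25, 12:30–13:00, 13:35–13:45, 15:35–18:00.
Elena ∩ Yusuf: 08:45–09:20, 12:30–13:00, 15:35–18:00.
Windows ≥ 90 min: 15:35–18:00.
Earliest such window starts at 15:35.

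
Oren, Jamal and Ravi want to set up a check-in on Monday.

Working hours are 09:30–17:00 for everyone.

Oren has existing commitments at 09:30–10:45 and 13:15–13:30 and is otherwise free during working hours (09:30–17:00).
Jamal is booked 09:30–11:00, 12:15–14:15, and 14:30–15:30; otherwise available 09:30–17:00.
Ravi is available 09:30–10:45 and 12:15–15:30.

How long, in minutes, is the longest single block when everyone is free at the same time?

15 minutes

Oren free within 09:30–17:00: 10:45–13:15, 13:30–17:00.
Jamal free within 09:30–17:00: 11:00–12:15, 14:15–14:30, 15:30–17:00.
Oren ∩ Jamal: 11:00–12:15, 14:15–14:30, 15:30–17:00.
Oren ∩ Jamal ∩ Ravi: 14:15–14:30.
Single common window of 15 minutes.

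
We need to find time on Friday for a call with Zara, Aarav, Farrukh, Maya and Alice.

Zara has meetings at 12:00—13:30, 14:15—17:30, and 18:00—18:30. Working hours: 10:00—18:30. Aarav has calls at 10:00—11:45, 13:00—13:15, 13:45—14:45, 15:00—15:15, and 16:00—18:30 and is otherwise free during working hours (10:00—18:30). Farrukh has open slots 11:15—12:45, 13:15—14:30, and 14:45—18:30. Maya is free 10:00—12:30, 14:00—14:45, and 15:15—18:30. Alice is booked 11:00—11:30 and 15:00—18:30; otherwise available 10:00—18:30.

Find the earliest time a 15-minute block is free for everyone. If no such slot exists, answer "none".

Zara free within 10:00–18:30: 10:00–12:00, 13:30–14:15, 17:30–18:00.
Aarav free within 10:00–18:30: 11:45–13:00, 13:15–13:45, 14:45–15:00, 15:15–16:00.
Alice free within 10:00–18:30: 10:00–11:00, 11:30–15:00.
Zara ∩ Aarav: 11:45–12:00, 13:30–13:45.
Zara ∩ Aarav ∩ Farrukh: 11:45–12:00, 13:30–13:45.
Zara ∩ Aarav ∩ Farrukh ∩ Maya: 11:45–12:00.
Zara ∩ Aarav ∩ Farrukh ∩ Maya ∩ Alice: 11:45–12:00.
Windows ≥ 15 min: 11:45–12:00.
Earliest such window starts at 11:45.

11:45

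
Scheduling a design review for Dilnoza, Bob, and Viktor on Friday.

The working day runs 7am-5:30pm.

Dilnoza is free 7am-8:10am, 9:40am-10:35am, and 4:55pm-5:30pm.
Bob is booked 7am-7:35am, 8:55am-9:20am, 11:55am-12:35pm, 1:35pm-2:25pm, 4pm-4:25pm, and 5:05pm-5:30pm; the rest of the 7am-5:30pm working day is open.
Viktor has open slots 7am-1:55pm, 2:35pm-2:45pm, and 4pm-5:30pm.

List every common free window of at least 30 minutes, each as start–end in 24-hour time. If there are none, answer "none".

07:35–08:10, 09:40–10:35

Bob free within 07:00–17:30: 07:35–08:55, 09:20–11:55, 12:35–13:35, 14:25–16:00, 16:25–17:05.
Dilnoza ∩ Bob: 07:35–08:10, 09:40–10:35, 16:55–17:05.
Dilnoza ∩ Bob ∩ Viktor: 07:35–08:10, 09:40–10:35, 16:55–17:05.
Windows ≥ 30 min: 07:35–08:10, 09:40–10:35.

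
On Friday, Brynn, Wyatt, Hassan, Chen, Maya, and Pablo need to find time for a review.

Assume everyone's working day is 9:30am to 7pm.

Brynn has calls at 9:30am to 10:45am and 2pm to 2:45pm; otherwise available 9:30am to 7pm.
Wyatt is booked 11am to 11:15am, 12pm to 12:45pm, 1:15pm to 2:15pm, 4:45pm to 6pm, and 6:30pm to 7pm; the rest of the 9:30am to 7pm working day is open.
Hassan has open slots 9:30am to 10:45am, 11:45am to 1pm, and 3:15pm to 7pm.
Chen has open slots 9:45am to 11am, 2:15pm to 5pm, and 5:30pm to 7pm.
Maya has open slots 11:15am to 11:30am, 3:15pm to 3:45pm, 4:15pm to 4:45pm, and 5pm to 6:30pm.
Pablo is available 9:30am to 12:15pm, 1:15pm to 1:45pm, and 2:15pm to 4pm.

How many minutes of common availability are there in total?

30 minutes

Brynn free within 09:30–19:00: 10:45–14:00, 14:45–19:00.
Wyatt free within 09:30–19:00: 09:30–11:00, 11:15–12:00, 12:45–13:15, 14:15–16:45, 18:00–18:30.
Brynn ∩ Wyatt: 10:45–11:00, 11:15–12:00, 12:45–13:15, 14:45–16:45, 18:00–18:30.
Brynn ∩ Wyatt ∩ Hassan: 11:45–12:00, 12:45–13:00, 15:15–16:45, 18:00–18:30.
Brynn ∩ Wyatt ∩ Hassan ∩ Chen: 15:15–16:45, 18:00–18:30.
Brynn ∩ Wyatt ∩ Hassan ∩ Chen ∩ Maya: 15:15–15:45, 16:15–16:45, 18:00–18:30.
Brynn ∩ Wyatt ∩ Hassan ∩ Chen ∩ Maya ∩ Pablo: 15:15–15:45.
Total common minutes: 30.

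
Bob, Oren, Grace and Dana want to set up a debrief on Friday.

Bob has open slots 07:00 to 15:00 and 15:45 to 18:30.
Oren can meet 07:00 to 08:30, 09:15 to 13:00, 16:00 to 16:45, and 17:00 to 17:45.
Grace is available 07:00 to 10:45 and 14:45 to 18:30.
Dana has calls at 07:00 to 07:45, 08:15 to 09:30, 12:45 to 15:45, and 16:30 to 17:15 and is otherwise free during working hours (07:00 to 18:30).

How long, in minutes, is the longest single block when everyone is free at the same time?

75 minutes

Dana free within 07:00–18:30: 07:45–08:15, 09:30–12:45, 15:45–16:30, 17:15–18:30.
Bob ∩ Oren: 07:00–08:30, 09:15–13:00, 16:00–16:45, 17:00–17:45.
Bob ∩ Oren ∩ Grace: 07:00–08:30, 09:15–10:45, 16:00–16:45, 17:00–17:45.
Bob ∩ Oren ∩ Grace ∩ Dana: 07:45–08:15, 09:30–10:45, 16:00–16:30, 17:15–17:45.
Common window lengths: 30, 75, 30, 30 min; longest is 75.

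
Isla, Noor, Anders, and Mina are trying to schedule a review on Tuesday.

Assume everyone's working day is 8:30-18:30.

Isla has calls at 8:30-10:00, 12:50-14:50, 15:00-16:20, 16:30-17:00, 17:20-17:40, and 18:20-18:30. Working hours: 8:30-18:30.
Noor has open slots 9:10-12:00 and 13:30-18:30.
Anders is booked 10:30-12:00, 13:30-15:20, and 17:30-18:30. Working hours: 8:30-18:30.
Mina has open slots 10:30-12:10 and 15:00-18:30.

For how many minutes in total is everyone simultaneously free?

Isla free within 08:30–18:30: 10:00–12:50, 14:50–15:00, 16:20–16:30, 17:00–17:20, 17:40–18:20.
Anders free within 08:30–18:30: 08:30–10:30, 12:00–13:30, 15:20–17:30.
Isla ∩ Noor: 10:00–12:00, 14:50–15:00, 16:20–16:30, 17:00–17:20, 17:40–18:20.
Isla ∩ Noor ∩ Anders: 10:00–10:30, 16:20–16:30, 17:00–17:20.
Isla ∩ Noor ∩ Anders ∩ Mina: 16:20–16:30, 17:00–17:20.
Total common minutes: 10 + 20 = 30.

30 minutes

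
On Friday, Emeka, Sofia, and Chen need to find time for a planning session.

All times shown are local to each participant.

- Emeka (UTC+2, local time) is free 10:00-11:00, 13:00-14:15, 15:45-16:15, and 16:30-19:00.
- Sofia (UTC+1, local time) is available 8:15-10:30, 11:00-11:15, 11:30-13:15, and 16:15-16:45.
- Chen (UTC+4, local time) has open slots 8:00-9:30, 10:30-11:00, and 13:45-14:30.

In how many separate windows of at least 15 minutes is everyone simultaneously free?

Emeka → UTC: 08:00–09:00, 11:00–12:15, 13:45–14:15, 14:30–17:00.
Sofia → UTC: 07:15–09:30, 10:00–10:15, 10:30–12:15, 15:15–15:45.
Chen → UTC: 04:00–05:30, 06:30–07:00, 09:45–10:30.
Emeka ∩ Sofia: 08:00–09:00, 11:00–12:15, 15:15–15:45.
Emeka ∩ Sofia ∩ Chen: (none).
Windows ≥ 15 min: (none).
That's 0 windows.

0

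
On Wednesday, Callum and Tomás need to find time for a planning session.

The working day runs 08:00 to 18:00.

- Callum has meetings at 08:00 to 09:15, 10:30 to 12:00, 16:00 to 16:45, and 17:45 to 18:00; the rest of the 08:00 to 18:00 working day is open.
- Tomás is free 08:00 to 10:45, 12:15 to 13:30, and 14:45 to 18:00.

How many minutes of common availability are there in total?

Callum free within 08:00–18:00: 09:15–10:30, 12:00–16:00, 16:45–17:45.
Callum ∩ Tomás: 09:15–10:30, 12:15–13:30, 14:45–16:00, 16:45–17:45.
Total common minutes: 75 + 75 + 75 + 60 = 285.

285 minutes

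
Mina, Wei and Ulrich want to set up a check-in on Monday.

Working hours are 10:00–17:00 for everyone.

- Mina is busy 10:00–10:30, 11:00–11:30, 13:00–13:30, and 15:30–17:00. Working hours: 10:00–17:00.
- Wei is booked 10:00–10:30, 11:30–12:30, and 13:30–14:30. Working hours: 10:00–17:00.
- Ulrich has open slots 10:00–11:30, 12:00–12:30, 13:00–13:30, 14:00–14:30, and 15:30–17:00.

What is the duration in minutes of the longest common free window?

30 minutes

Mina free within 10:00–17:00: 10:30–11:00, 11:30–13:00, 13:30–15:30.
Wei free within 10:00–17:00: 10:30–11:30, 12:30–13:30, 14:30–17:00.
Mina ∩ Wei: 10:30–11:00, 12:30–13:00, 14:30–15:30.
Mina ∩ Wei ∩ Ulrich: 10:30–11:00.
Single common window of 30 minutes.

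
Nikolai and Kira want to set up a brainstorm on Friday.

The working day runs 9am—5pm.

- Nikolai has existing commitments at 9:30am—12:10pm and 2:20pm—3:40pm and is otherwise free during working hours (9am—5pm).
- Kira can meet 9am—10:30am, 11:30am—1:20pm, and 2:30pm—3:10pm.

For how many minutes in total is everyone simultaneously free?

Nikolai free within 09:00–17:00: 09:00–09:30, 12:10–14:20, 15:40–17:00.
Nikolai ∩ Kira: 09:00–09:30, 12:10–13:20.
Total common minutes: 30 + 70 = 100.

100 minutes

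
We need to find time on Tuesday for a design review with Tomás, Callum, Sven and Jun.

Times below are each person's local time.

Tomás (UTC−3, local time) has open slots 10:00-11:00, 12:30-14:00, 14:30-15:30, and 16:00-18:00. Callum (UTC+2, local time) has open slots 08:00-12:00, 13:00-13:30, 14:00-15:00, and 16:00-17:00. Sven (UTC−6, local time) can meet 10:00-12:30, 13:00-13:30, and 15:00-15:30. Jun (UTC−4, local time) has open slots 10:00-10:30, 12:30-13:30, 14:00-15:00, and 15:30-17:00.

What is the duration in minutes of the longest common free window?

0 minutes

Tomás → UTC: 13:00–14:00, 15:30–17:00, 17:30–18:30, 19:00–21:00.
Callum → UTC: 06:00–10:00, 11:00–11:30, 12:00–13:00, 14:00–15:00.
Sven → UTC: 16:00–18:30, 19:00–19:30, 21:00–21:30.
Jun → UTC: 14:00–14:30, 16:30–17:30, 18:00–19:00, 19:30–21:00.
Tomás ∩ Callum: (none).
Tomás ∩ Callum ∩ Sven: (none).
Tomás ∩ Callum ∩ Sven ∩ Jun: (none).
No common window.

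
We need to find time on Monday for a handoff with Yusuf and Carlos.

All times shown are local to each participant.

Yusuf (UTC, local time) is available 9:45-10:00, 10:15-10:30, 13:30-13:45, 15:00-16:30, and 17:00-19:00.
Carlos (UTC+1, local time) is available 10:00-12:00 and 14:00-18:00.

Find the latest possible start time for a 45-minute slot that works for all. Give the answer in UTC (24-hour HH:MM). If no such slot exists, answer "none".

15:45

Yusuf → UTC: 09:45–10:00, 10:15–10:30, 13:30–13:45, 15:00–16:30, 17:00–19:00.
Carlos → UTC: 09:00–11:00, 13:00–17:00.
Yusuf ∩ Carlos: 09:45–10:00, 10:15–10:30, 13:30–13:45, 15:00–16:30.
Windows ≥ 45 min: 15:00–16:30.
Latest start in the last window 15:00–16:30 is 16:30 − 45 min = 15:45.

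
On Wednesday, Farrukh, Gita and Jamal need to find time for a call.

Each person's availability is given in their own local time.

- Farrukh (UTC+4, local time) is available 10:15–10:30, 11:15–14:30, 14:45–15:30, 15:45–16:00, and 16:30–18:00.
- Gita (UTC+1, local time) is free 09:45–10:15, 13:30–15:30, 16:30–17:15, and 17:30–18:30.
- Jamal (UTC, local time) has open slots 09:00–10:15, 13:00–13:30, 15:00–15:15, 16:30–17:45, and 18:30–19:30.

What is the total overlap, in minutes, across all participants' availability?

Farrukh → UTC: 06:15–06:30, 07:15–10:30, 10:45–11:30, 11:45–12:00, 12:30–14:00.
Gita → UTC: 08:45–09:15, 12:30–14:30, 15:30–16:15, 16:30–17:30.
Jamal → UTC: 09:00–10:15, 13:00–13:30, 15:00–15:15, 16:30–17:45, 18:30–19:30.
Farrukh ∩ Gita: 08:45–09:15, 12:30–14:00.
Farrukh ∩ Gita ∩ Jamal: 09:00–09:15, 13:00–13:30.
Total common minutes: 15 + 30 = 45.

45 minutes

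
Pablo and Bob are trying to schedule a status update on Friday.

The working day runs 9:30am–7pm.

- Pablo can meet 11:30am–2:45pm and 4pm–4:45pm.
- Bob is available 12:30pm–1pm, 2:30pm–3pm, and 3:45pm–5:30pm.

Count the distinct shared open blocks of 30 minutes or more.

Pablo ∩ Bob: 12:30–13:00, 14:30–14:45, 16:00–16:45.
Windows ≥ 30 min: 12:30–13:00, 16:00–16:45.
That's 2 windows.

2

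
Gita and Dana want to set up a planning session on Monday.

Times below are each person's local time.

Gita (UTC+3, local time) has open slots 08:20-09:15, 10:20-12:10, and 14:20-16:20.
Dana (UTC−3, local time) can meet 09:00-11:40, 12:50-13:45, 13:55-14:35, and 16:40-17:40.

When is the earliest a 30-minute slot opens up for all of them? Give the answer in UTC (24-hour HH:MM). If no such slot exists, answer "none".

Gita → UTC: 05:20–06:15, 07:20–09:10, 11:20–13:20.
Dana → UTC: 12:00–14:40, 15:50–16:45, 16:55–17:35, 19:40–20:40.
Gita ∩ Dana: 12:00–13:20.
Windows ≥ 30 min: 12:00–13:20.
Earliest such window starts at 12:00.

12:00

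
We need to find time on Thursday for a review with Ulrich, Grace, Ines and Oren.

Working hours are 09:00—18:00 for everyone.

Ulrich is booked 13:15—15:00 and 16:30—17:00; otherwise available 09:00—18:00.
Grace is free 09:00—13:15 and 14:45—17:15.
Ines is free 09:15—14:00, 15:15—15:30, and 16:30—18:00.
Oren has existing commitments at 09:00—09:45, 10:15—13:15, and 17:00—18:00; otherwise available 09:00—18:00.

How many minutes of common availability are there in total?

Ulrich free within 09:00–18:00: 09:00–13:15, 15:00–16:30, 17:00–18:00.
Oren free within 09:00–18:00: 09:45–10:15, 13:15–17:00.
Ulrich ∩ Grace: 09:00–13:15, 15:00–16:30, 17:00–17:15.
Ulrich ∩ Grace ∩ Ines: 09:15–13:15, 15:15–15:30, 17:00–17:15.
Ulrich ∩ Grace ∩ Ines ∩ Oren: 09:45–10:15, 15:15–15:30.
Total common minutes: 30 + 15 = 45.

45 minutes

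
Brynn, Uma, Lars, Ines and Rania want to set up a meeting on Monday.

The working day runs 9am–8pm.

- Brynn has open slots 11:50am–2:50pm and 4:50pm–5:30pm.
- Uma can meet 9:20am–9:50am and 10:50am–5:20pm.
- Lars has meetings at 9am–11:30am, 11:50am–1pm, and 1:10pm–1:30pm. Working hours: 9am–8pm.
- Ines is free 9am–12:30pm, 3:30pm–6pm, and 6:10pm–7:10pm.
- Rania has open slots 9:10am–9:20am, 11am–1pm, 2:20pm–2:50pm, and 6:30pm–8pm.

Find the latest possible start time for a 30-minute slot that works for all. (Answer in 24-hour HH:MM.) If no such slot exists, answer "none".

Lars free within 09:00–20:00: 11:30–11:50, 13:00–13:10, 13:30–20:00.
Brynn ∩ Uma: 11:50–14:50, 16:50–17:20.
Brynn ∩ Uma ∩ Lars: 13:00–13:10, 13:30–14:50, 16:50–17:20.
Brynn ∩ Uma ∩ Lars ∩ Ines: 16:50–17:20.
Brynn ∩ Uma ∩ Lars ∩ Ines ∩ Rania: (none).
Windows ≥ 30 min: (none).

none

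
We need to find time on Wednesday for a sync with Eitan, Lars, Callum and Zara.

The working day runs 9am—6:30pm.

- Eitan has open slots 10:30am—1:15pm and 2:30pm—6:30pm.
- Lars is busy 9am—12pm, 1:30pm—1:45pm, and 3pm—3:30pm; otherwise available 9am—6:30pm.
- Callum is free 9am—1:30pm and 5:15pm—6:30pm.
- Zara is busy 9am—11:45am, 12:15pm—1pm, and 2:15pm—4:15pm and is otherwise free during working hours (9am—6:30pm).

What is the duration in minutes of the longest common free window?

75 minutes

Lars free within 09:00–18:30: 12:00–13:30, 13:45–15:00, 15:30–18:30.
Zara free within 09:00–18:30: 11:45–12:15, 13:00–14:15, 16:15–18:30.
Eitan ∩ Lars: 12:00–13:15, 14:30–15:00, 15:30–18:30.
Eitan ∩ Lars ∩ Callum: 12:00–13:15, 17:15–18:30.
Eitan ∩ Lars ∩ Callum ∩ Zara: 12:00–12:15, 13:00–13:15, 17:15–18:30.
Common window lengths: 15, 15, 75 min; longest is 75.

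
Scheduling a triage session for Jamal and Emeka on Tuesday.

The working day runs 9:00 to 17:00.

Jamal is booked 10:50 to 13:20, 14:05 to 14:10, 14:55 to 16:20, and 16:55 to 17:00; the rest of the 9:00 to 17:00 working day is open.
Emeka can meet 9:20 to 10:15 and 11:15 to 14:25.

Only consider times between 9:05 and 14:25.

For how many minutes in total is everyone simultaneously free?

115 minutes

Jamal free within 09:00–17:00: 09:00–10:50, 13:20–14:05, 14:10–14:55, 16:20–16:55.
Jamal ∩ Emeka: 09:20–10:15, 13:20–14:05, 14:10–14:25.
Restricted to 09:05–14:25: 09:20–10:15, 13:20–14:05, 14:10–14:25.
Total common minutes: 55 + 45 + 15 = 115.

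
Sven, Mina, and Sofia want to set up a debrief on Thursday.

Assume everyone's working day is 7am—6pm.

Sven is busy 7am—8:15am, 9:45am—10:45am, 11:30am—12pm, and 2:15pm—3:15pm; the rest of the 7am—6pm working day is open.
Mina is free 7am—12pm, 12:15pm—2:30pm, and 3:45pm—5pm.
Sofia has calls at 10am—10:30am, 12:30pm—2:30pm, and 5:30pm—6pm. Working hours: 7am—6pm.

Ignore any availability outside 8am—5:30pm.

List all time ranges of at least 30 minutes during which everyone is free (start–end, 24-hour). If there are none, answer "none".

08:15–09:45, 10:45–11:30, 15:45–17:00

Sven free within 07:00–18:00: 08:15–09:45, 10:45–11:30, 12:00–14:15, 15:15–18:00.
Sofia free within 07:00–18:00: 07:00–10:00, 10:30–12:30, 14:30–17:30.
Sven ∩ Mina: 08:15–09:45, 10:45–11:30, 12:15–14:15, 15:45–17:00.
Sven ∩ Mina ∩ Sofia: 08:15–09:45, 10:45–11:30, 12:15–12:30, 15:45–17:00.
Restricted to 08:00–17:30: 08:15–09:45, 10:45–11:30, 12:15–12:30, 15:45–17:00.
Windows ≥ 30 min: 08:15–09:45, 10:45–11:30, 15:45–17:00.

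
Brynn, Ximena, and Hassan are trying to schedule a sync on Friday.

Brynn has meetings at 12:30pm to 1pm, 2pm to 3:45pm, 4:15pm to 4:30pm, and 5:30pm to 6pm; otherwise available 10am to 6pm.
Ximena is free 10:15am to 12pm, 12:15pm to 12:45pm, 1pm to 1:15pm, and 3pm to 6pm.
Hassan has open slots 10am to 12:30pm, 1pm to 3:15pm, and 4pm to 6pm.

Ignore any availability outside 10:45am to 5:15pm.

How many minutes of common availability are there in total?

165 minutes

Brynn free within 10:00–18:00: 10:00–12:30, 13:00–14:00, 15:45–16:15, 16:30–17:30.
Brynn ∩ Ximena: 10:15–12:00, 12:15–12:30, 13:00–13:15, 15:45–16:15, 16:30–17:30.
Brynn ∩ Ximena ∩ Hassan: 10:15–12:00, 12:15–12:30, 13:00–13:15, 16:00–16:15, 16:30–17:30.
Restricted to 10:45–17:15: 10:45–12:00, 12:15–12:30, 13:00–13:15, 16:00–16:15, 16:30–17:15.
Total common minutes: 75 + 15 + 15 + 15 + 45 = 165.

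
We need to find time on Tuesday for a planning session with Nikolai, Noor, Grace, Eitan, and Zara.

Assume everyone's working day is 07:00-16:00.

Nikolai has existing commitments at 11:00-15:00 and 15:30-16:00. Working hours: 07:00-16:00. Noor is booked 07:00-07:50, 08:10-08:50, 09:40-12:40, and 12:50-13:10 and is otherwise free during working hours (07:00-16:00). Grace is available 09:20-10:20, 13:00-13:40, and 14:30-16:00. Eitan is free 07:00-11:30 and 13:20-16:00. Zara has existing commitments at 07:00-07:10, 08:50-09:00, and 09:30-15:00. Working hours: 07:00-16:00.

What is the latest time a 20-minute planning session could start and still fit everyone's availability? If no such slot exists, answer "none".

15:10

Nikolai free within 07:00–16:00: 07:00–11:00, 15:00–15:30.
Noor free within 07:00–16:00: 07:50–08:10, 08:50–09:40, 12:40–12:50, 13:10–16:00.
Zara free within 07:00–16:00: 07:10–08:50, 09:00–09:30, 15:00–16:00.
Nikolai ∩ Noor: 07:50–08:10, 08:50–09:40, 15:00–15:30.
Nikolai ∩ Noor ∩ Grace: 09:20–09:40, 15:00–15:30.
Nikolai ∩ Noor ∩ Grace ∩ Eitan: 09:20–09:40, 15:00–15:30.
Nikolai ∩ Noor ∩ Grace ∩ Eitan ∩ Zara: 09:20–09:30, 15:00–15:30.
Windows ≥ 20 min: 15:00–15:30.
Latest start in the last window 15:00–15:30 is 15:30 − 20 min = 15:10.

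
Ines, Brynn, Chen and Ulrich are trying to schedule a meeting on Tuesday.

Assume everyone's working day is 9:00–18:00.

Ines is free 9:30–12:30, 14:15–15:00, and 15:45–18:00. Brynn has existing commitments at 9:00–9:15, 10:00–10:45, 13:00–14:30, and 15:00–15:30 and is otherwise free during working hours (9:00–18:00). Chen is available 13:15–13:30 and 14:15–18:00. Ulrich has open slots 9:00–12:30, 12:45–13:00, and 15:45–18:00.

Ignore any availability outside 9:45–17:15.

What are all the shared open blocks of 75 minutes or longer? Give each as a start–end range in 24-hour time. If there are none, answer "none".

15:45–17:15

Brynn free within 09:00–18:00: 09:15–10:00, 10:45–13:00, 14:30–15:00, 15:30–18:00.
Ines ∩ Brynn: 09:30–10:00, 10:45–12:30, 14:30–15:00, 15:45–18:00.
Ines ∩ Brynn ∩ Chen: 14:30–15:00, 15:45–18:00.
Ines ∩ Brynn ∩ Chen ∩ Ulrich: 15:45–18:00.
Restricted to 09:45–17:15: 15:45–17:15.
Windows ≥ 75 min: 15:45–17:15.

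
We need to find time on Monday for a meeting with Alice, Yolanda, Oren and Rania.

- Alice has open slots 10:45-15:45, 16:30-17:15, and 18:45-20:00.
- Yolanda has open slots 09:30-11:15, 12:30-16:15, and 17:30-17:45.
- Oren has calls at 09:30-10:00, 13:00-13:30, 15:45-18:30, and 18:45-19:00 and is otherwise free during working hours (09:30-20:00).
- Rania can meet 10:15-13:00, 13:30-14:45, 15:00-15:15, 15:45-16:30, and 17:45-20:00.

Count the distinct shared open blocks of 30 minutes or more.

Oren free within 09:30–20:00: 10:00–13:00, 13:30–15:45, 18:30–18:45, 19:00–20:00.
Alice ∩ Yolanda: 10:45–11:15, 12:30–15:45.
Alice ∩ Yolanda ∩ Oren: 10:45–11:15, 12:30–13:00, 13:30–15:45.
Alice ∩ Yolanda ∩ Oren ∩ Rania: 10:45–11:15, 12:30–13:00, 13:30–14:45, 15:00–15:15.
Windows ≥ 30 min: 10:45–11:15, 12:30–13:00, 13:30–14:45.
That's 3 windows.

3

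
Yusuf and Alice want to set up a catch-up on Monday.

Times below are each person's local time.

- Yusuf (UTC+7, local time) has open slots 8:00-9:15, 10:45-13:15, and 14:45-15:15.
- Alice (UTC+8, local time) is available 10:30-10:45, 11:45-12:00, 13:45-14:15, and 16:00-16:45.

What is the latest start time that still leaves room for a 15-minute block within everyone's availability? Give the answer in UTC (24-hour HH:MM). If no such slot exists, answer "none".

08:00

Yusuf → UTC: 01:00–02:15, 03:45–06:15, 07:45–08:15.
Alice → UTC: 02:30–02:45, 03:45–04:00, 05:45–06:15, 08:00–08:45.
Yusuf ∩ Alice: 03:45–04:00, 05:45–06:15, 08:00–08:15.
Windows ≥ 15 min: 03:45–04:00, 05:45–06:15, 08:00–08:15.
Latest start in the last window 08:00–08:15 is 08:15 − 15 min = 08:00.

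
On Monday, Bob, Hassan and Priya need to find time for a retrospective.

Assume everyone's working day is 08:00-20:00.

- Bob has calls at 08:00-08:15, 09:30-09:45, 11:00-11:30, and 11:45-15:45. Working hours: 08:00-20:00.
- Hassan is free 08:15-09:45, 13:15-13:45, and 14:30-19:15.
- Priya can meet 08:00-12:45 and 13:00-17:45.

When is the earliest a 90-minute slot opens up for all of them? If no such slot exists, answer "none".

15:45

Bob free within 08:00–20:00: 08:15–09:30, 09:45–11:00, 11:30–11:45, 15:45–20:00.
Bob ∩ Hassan: 08:15–09:30, 15:45–19:15.
Bob ∩ Hassan ∩ Priya: 08:15–09:30, 15:45–17:45.
Windows ≥ 90 min: 15:45–17:45.
Earliest such window starts at 15:45.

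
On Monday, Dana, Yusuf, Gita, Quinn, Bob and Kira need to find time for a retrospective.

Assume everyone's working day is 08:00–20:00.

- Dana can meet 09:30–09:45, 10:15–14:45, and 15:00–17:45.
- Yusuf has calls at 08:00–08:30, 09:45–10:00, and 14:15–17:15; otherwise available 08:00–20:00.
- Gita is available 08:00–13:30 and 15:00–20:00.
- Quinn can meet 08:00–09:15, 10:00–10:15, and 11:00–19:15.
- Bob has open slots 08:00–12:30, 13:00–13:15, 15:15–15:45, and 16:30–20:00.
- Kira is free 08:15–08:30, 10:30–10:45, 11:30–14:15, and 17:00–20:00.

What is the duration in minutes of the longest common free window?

Yusuf free within 08:00–20:00: 08:30–09:45, 10:00–14:15, 17:15–20:00.
Dana ∩ Yusuf: 09:30–09:45, 10:15–14:15, 17:15–17:45.
Dana ∩ Yusuf ∩ Gita: 09:30–09:45, 10:15–13:30, 17:15–17:45.
Dana ∩ Yusuf ∩ Gita ∩ Quinn: 11:00–13:30, 17:15–17:45.
Dana ∩ Yusuf ∩ Gita ∩ Quinn ∩ Bob: 11:00–12:30, 13:00–13:15, 17:15–17:45.
Dana ∩ Yusuf ∩ Gita ∩ Quinn ∩ Bob ∩ Kira: 11:30–12:30, 13:00–13:15, 17:15–17:45.
Common window lengths: 60, 15, 30 min; longest is 60.

60 minutes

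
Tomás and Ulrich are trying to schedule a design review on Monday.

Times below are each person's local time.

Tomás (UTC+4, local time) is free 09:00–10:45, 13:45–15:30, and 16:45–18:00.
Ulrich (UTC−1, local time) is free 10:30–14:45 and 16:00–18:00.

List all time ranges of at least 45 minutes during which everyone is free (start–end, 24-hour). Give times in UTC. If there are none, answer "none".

12:45–14:00

Tomás → UTC: 05:00–06:45, 09:45–11:30, 12:45–14:00.
Ulrich → UTC: 11:30–15:45, 17:00–19:00.
Tomás ∩ Ulrich: 12:45–14:00.
Windows ≥ 45 min: 12:45–14:00.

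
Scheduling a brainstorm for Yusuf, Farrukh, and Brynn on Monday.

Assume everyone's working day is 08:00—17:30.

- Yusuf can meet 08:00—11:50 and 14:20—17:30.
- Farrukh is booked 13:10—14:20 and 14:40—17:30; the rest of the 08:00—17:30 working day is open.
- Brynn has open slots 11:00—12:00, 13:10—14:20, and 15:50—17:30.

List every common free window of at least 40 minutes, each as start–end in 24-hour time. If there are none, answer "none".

11:00–11:50

Farrukh free within 08:00–17:30: 08:00–13:10, 14:20–14:40.
Yusuf ∩ Farrukh: 08:00–11:50, 14:20–14:40.
Yusuf ∩ Farrukh ∩ Brynn: 11:00–11:50.
Windows ≥ 40 min: 11:00–11:50.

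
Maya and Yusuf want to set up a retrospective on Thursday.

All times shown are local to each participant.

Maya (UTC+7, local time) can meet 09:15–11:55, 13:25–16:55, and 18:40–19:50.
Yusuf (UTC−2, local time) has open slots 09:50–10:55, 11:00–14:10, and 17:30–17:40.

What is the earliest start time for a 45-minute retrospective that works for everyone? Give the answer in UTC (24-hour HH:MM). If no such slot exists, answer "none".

11:50

Maya → UTC: 02:15–04:55, 06:25–09:55, 11:40–12:50.
Yusuf → UTC: 11:50–12:55, 13:00–16:10, 19:30–19:40.
Maya ∩ Yusuf: 11:50–12:50.
Windows ≥ 45 min: 11:50–12:50.
Earliest such window starts at 11:50.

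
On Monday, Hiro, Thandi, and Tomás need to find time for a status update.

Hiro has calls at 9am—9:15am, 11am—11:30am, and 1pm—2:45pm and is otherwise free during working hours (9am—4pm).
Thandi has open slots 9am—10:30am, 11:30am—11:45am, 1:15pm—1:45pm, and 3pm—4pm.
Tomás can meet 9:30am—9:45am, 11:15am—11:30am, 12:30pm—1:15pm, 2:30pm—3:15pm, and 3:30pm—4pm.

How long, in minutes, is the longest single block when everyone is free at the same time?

Hiro free within 09:00–16:00: 09:15–11:00, 11:30–13:00, 14:45–16:00.
Hiro ∩ Thandi: 09:15–10:30, 11:30–11:45, 15:00–16:00.
Hiro ∩ Thandi ∩ Tomás: 09:30–09:45, 15:00–15:15, 15:30–16:00.
Common window lengths: 15, 15, 30 min; longest is 30.

30 minutes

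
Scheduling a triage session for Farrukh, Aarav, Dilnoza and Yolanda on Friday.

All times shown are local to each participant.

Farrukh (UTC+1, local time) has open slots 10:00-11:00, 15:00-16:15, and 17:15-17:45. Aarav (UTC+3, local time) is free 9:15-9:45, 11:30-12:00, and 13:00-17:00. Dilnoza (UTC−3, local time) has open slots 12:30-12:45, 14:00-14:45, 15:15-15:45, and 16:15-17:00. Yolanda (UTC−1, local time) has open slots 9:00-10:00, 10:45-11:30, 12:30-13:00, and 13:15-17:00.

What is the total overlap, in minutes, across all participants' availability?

0 minutes

Farrukh → UTC: 09:00–10:00, 14:00–15:15, 16:15–16:45.
Aarav → UTC: 06:15–06:45, 08:30–09:00, 10:00–14:00.
Dilnoza → UTC: 15:30–15:45, 17:00–17:45, 18:15–18:45, 19:15–20:00.
Yolanda → UTC: 10:00–11:00, 11:45–12:30, 13:30–14:00, 14:15–18:00.
Farrukh ∩ Aarav: (none).
Farrukh ∩ Aarav ∩ Dilnoza: (none).
Farrukh ∩ Aarav ∩ Dilnoza ∩ Yolanda: (none).
Total common minutes: 0.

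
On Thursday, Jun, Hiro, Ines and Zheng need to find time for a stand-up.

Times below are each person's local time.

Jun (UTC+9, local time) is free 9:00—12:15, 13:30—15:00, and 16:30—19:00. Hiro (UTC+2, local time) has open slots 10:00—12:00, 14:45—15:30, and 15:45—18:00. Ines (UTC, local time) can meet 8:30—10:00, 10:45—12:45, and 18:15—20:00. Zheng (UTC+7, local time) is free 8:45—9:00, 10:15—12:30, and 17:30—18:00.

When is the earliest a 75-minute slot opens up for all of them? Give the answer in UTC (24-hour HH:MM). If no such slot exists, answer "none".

Jun → UTC: 00:00–03:15, 04:30–06:00, 07:30–10:00.
Hiro → UTC: 08:00–10:00, 12:45–13:30, 13:45–16:00.
Ines → UTC: 08:30–10:00, 10:45–12:45, 18:15–20:00.
Zheng → UTC: 01:45–02:00, 03:15–05:30, 10:30–11:00.
Jun ∩ Hiro: 08:00–10:00.
Jun ∩ Hiro ∩ Ines: 08:30–10:00.
Jun ∩ Hiro ∩ Ines ∩ Zheng: (none).
Windows ≥ 75 min: (none).

none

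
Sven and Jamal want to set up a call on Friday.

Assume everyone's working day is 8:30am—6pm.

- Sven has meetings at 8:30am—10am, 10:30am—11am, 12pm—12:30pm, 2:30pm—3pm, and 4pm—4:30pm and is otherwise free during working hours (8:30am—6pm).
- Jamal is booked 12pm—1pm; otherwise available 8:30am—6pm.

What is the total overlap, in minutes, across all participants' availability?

Sven free within 08:30–18:00: 10:00–10:30, 11:00–12:00, 12:30–14:30, 15:00–16:00, 16:30–18:00.
Jamal free within 08:30–18:00: 08:30–12:00, 13:00–18:00.
Sven ∩ Jamal: 10:00–10:30, 11:00–12:00, 13:00–14:30, 15:00–16:00, 16:30–18:00.
Total common minutes: 30 + 60 + 90 + 60 + 90 = 330.

330 minutes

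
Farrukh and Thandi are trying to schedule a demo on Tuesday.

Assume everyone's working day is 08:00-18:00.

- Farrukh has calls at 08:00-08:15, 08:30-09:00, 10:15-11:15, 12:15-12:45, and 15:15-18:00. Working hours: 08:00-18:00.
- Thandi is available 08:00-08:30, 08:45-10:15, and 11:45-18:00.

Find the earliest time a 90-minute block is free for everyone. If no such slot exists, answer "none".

Farrukh free within 08:00–18:00: 08:15–08:30, 09:00–10:15, 11:15–12:15, 12:45–15:15.
Farrukh ∩ Thandi: 08:15–08:30, 09:00–10:15, 11:45–12:15, 12:45–15:15.
Windows ≥ 90 min: 12:45–15:15.
Earliest such window starts at 12:45.

12:45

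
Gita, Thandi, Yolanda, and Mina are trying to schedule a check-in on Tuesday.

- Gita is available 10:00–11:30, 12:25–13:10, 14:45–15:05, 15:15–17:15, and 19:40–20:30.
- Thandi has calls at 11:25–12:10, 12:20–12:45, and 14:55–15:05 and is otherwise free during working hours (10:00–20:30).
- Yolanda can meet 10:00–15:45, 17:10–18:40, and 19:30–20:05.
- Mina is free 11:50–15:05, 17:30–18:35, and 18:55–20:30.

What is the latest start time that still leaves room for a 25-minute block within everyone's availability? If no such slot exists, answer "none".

Thandi free within 10:00–20:30: 10:00–11:25, 12:10–12:20, 12:45–14:55, 15:05–20:30.
Gita ∩ Thandi: 10:00–11:25, 12:45–13:10, 14:45–14:55, 15:15–17:15, 19:40–20:30.
Gita ∩ Thandi ∩ Yolanda: 10:00–11:25, 12:45–13:10, 14:45–14:55, 15:15–15:45, 17:10–17:15, 19:40–20:05.
Gita ∩ Thandi ∩ Yolanda ∩ Mina: 12:45–13:10, 14:45–14:55, 19:40–20:05.
Windows ≥ 25 min: 12:45–13:10, 19:40–20:05.
Latest start in the last window 19:40–20:05 is 20:05 − 25 min = 19:40.

19:40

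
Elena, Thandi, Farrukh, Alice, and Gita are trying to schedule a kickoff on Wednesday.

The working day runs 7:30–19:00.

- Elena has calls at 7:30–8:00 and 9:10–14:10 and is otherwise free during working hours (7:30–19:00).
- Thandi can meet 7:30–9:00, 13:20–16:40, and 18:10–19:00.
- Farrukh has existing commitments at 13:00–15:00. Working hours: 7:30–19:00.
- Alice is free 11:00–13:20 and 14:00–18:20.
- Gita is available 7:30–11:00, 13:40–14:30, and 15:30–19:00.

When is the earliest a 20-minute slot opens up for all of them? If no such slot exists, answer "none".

Elena free within 07:30–19:00: 08:00–09:10, 14:10–19:00.
Farrukh free within 07:30–19:00: 07:30–13:00, 15:00–19:00.
Elena ∩ Thandi: 08:00–09:00, 14:10–16:40, 18:10–19:00.
Elena ∩ Thandi ∩ Farrukh: 08:00–09:00, 15:00–16:40, 18:10–19:00.
Elena ∩ Thandi ∩ Farrukh ∩ Alice: 15:00–16:40, 18:10–18:20.
Elena ∩ Thandi ∩ Farrukh ∩ Alice ∩ Gita: 15:30–16:40, 18:10–18:20.
Windows ≥ 20 min: 15:30–16:40.
Earliest such window starts at 15:30.

15:30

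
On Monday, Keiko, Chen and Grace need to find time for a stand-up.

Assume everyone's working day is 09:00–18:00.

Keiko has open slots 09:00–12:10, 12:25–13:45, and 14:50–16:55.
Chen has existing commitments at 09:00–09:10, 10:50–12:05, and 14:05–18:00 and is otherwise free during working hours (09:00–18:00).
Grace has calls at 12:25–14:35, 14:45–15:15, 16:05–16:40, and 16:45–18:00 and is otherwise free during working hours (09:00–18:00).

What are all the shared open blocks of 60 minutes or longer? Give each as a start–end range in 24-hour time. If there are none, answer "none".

09:10–10:50

Chen free within 09:00–18:00: 09:10–10:50, 12:05–14:05.
Grace free within 09:00–18:00: 09:00–12:25, 14:35–14:45, 15:15–16:05, 16:40–16:45.
Keiko ∩ Chen: 09:10–10:50, 12:05–12:10, 12:25–13:45.
Keiko ∩ Chen ∩ Grace: 09:10–10:50, 12:05–12:10.
Windows ≥ 60 min: 09:10–10:50.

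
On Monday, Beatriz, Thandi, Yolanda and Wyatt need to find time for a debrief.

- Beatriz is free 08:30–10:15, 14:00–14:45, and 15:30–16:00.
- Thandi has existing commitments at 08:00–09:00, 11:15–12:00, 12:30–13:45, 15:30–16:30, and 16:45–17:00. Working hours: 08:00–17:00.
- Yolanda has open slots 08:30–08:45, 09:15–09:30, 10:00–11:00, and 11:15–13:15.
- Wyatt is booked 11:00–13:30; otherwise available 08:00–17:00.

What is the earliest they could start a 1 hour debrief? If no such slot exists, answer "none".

none

Thandi free within 08:00–17:00: 09:00–11:15, 12:00–12:30, 13:45–15:30, 16:30–16:45.
Wyatt free within 08:00–17:00: 08:00–11:00, 13:30–17:00.
Beatriz ∩ Thandi: 09:00–10:15, 14:00–14:45.
Beatriz ∩ Thandi ∩ Yolanda: 09:15–09:30, 10:00–10:15.
Beatriz ∩ Thandi ∩ Yolanda ∩ Wyatt: 09:15–09:30, 10:00–10:15.
Windows ≥ 60 min: (none).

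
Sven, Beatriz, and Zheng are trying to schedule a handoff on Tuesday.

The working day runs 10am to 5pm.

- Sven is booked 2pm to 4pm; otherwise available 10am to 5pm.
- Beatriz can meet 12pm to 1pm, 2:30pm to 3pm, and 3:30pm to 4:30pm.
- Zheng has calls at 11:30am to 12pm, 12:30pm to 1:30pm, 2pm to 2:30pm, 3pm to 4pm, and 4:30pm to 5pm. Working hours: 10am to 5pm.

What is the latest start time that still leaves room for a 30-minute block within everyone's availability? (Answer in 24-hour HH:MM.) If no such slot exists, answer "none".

16:00

Sven free within 10:00–17:00: 10:00–14:00, 16:00–17:00.
Zheng free within 10:00–17:00: 10:00–11:30, 12:00–12:30, 13:30–14:00, 14:30–15:00, 16:00–16:30.
Sven ∩ Beatriz: 12:00–13:00, 16:00–16:30.
Sven ∩ Beatriz ∩ Zheng: 12:00–12:30, 16:00–16:30.
Windows ≥ 30 min: 12:00–12:30, 16:00–16:30.
Latest start in the last window 16:00–16:30 is 16:30 − 30 min = 16:00.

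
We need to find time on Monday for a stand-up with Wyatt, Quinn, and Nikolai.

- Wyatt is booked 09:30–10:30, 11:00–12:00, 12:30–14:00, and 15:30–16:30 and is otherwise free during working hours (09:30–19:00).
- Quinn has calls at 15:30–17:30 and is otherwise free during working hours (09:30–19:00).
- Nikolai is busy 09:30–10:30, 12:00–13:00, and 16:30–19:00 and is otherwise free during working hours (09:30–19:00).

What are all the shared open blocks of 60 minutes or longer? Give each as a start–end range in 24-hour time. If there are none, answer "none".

Wyatt free within 09:30–19:00: 10:30–11:00, 12:00–12:30, 14:00–15:30, 16:30–19:00.
Quinn free within 09:30–19:00: 09:30–15:30, 17:30–19:00.
Nikolai free within 09:30–19:00: 10:30–12:00, 13:00–16:30.
Wyatt ∩ Quinn: 10:30–11:00, 12:00–12:30, 14:00–15:30, 17:30–19:00.
Wyatt ∩ Quinn ∩ Nikolai: 10:30–11:00, 14:00–15:30.
Windows ≥ 60 min: 14:00–15:30.

14:00–15:30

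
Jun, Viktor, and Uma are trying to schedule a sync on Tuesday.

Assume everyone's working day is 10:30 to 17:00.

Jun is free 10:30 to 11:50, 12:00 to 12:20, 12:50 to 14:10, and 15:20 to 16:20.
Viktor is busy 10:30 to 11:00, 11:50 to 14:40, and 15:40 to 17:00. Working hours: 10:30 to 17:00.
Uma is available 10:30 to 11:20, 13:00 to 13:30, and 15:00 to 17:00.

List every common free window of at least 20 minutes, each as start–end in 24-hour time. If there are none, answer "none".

11:00–11:20, 15:20–15:40

Viktor free within 10:30–17:00: 11:00–11:50, 14:40–15:40.
Jun ∩ Viktor: 11:00–11:50, 15:20–15:40.
Jun ∩ Viktor ∩ Uma: 11:00–11:20, 15:20–15:40.
Windows ≥ 20 min: 11:00–11:20, 15:20–15:40.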